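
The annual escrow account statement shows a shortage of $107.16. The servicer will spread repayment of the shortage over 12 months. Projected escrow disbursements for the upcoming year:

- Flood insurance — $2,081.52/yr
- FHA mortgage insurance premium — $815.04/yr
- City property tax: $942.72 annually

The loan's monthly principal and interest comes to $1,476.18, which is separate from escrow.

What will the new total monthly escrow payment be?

$328.87

Flood insurance: $2,081.52 per year
FHA mortgage insurance premium: $815.04 per year
City property tax: $942.72 per year
Total annual escrow = $2,081.52 + $815.04 + $942.72 = $3,839.28
Monthly = $3,839.28 ÷ 12 = $319.94
Shortage spread = $107.16 / 12 = $8.93/mo
Adjusted monthly = $319.94 + $8.93 = $328.87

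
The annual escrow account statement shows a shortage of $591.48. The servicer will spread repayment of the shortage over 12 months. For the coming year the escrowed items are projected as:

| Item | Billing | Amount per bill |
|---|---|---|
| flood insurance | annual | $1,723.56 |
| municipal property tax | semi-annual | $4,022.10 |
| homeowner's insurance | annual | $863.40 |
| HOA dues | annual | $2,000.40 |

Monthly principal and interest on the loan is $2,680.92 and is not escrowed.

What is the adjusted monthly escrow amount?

$1,101.92

Flood insurance — $1,723.56 per year
Municipal property tax — $4,022.10 × 2 = $8,044.20 per year
Homeowner's insurance — $863.40 per year
HOA dues — $2,000.40 per year
Combined annual = $12,631.56
Monthly = $12,631.56 ÷ 12 = $1,052.63
Monthly shortage recovery: $591.48 ÷ 12 = $49.29
Adjusted monthly = $1,052.63 + $49.29 = $1,101.92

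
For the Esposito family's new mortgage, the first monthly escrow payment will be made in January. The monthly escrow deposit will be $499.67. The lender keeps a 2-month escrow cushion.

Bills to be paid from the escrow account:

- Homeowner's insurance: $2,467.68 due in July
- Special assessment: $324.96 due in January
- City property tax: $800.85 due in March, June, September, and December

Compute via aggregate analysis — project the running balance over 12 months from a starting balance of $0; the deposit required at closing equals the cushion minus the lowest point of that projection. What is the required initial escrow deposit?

$1,895.99

Cushion = 2 × $499.67 = $999.34
Trial balance (start $0, +$499.67 each month, − disbursements):
  Jan: +$499.67 − $324.96 → $174.71
  Feb: +$499.67 → $674.38
  Mar: +$499.67 − $800.85 → $373.20
  Apr: +$499.67 → $872.87
  May: +$499.67 → $1,372.54
  Jun: +$499.67 − $800.85 → $1,071.36
  Jul: +$499.67 − $2,467.68 → -$896.65
  Aug: +$499.67 → -$396.98
  Sep: +$499.67 − $800.85 → -$698.16
  Oct: +$499.67 → -$198.49
  Nov: +$499.67 → $301.18
  Dec: +$499.67 − $800.85 → $0.00
Lowest trial balance = -$896.65 (Jul)
Initial deposit = cushion − low point = $999.34 − (-$896.65) = $1,895.99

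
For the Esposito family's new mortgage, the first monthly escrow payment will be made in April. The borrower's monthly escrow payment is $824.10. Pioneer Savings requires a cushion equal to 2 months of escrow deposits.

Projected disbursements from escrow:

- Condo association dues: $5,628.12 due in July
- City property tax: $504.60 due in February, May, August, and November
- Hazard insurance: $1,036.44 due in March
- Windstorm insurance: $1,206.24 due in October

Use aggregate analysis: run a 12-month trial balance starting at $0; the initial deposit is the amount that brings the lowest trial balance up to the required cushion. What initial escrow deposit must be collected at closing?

Cushion = 2 × $824.10 = $1,648.20
Trial balance (start $0, +$824.10 each month, − disbursements):
  Apr: +$824.10 → $824.10
  May: +$824.10 − $504.60 → $1,143.60
  Jun: +$824.10 → $1,967.70
  Jul: +$824.10 − $5,628.12 → -$2,836.32
  Aug: +$824.10 − $504.60 → -$2,516.82
  Sep: +$824.10 → -$1,692.72
  Oct: +$824.10 − $1,206.24 → -$2,074.86
  Nov: +$824.10 − $504.60 → -$1,755.36
  Dec: +$824.10 → -$931.26
  Jan: +$824.10 → -$107.16
  Feb: +$824.10 − $504.60 → $212.34
  Mar: +$824.10 − $1,036.44 → $0.00
Lowest trial balance = -$2,836.32 (Jul)
Initial deposit = cushion − low point = $1,648.20 − (-$2,836.32) = $4,484.52

$4,484.52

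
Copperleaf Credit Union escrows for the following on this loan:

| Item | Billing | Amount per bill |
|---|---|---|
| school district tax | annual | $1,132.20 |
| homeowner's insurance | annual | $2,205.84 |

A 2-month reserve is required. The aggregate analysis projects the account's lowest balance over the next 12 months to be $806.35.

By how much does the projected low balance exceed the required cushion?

School district tax = $1,132.20/yr
Homeowner's insurance = $2,205.84/yr
Total annual escrow = $1,132.20 + $2,205.84 = $3,338.04
Per month = $3,338.04 ÷ 12 = $278.17
Required reserve = 2 × $278.17 = $556.34
Surplus = $806.35 − $556.34 = $250.01

$250.01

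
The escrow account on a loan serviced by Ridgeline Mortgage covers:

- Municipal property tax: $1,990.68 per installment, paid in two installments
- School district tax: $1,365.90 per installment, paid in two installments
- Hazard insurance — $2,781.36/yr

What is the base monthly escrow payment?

$791.21

Municipal property tax: $1,990.68 × 2 = $3,981.36/yr
School district tax: $1,365.90 × 2 = $2,731.80/yr
Hazard insurance: $2,781.36/yr
Total per year = $3,981.36 + $2,731.80 + $2,781.36 = $9,494.52
Monthly = $9,494.52 ÷ 12 = $791.21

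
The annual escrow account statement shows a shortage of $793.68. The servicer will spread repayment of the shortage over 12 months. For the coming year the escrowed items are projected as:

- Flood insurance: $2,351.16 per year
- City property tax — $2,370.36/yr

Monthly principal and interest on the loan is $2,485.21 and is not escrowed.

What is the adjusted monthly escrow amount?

$459.60

Flood insurance = $2,351.16
City property tax = $2,370.36
Combined annual = $4,721.52
Monthly = $4,721.52 / 12 = $393.46
Monthly shortage recovery: $793.68 / 12 = $66.14
New monthly escrow = $393.46 + $66.14 = $459.60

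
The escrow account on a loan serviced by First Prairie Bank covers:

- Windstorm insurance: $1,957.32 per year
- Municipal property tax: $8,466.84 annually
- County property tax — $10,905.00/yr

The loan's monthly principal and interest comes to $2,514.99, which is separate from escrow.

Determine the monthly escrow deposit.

$1,777.43

Windstorm insurance — $1,957.32 per year
Municipal property tax — $8,466.84 per year
County property tax — $10,905.00 per year
Total per year = $1,957.32 + $8,466.84 + $10,905.00 = $21,329.16
Per month = $21,329.16 ÷ 12 = $1,777.43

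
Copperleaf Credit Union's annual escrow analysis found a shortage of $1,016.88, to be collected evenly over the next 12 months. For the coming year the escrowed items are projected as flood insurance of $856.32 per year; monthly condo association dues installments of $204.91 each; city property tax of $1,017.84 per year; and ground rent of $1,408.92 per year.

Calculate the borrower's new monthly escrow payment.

$563.24

Flood insurance: $856.32
Condo association dues: $204.91 × 12 = $2,458.92
City property tax: $1,017.84
Ground rent: $1,408.92
Combined annual = $856.32 + $2,458.92 + $1,017.84 + $1,408.92 = $5,742.00
Per month = $5,742.00 / 12 = $478.50
Shortage spread = $1,016.88 ÷ 12 = $84.74/mo
New monthly escrow = $478.50 + $84.74 = $563.24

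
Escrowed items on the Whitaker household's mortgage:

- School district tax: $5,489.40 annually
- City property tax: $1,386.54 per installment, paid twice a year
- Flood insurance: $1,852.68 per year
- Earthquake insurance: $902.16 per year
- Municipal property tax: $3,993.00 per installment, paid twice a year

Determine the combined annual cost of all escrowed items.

$19,003.32

School district tax: $5,489.40/yr
City property tax: $1,386.54 × 2 = $2,773.08/yr
Flood insurance: $1,852.68/yr
Earthquake insurance: $902.16/yr
Municipal property tax: $3,993.00 × 2 = $7,986.00/yr
Annual escrow total = $5,489.40 + $2,773.08 + $1,852.68 + $902.16 + $7,986.00 = $19,003.32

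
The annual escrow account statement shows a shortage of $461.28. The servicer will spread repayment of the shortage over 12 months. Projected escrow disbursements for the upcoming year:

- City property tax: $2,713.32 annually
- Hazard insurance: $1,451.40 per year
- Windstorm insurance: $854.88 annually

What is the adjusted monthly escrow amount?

City property tax — $2,713.32
Hazard insurance — $1,451.40
Windstorm insurance — $854.88
Combined annual = $2,713.32 + $1,451.40 + $854.88 = $5,019.60
Base monthly escrow = $5,019.60 ÷ 12 = $418.30
Monthly shortage recovery: $461.28 / 12 = $38.44
New monthly escrow = $418.30 + $38.44 = $456.74

$456.74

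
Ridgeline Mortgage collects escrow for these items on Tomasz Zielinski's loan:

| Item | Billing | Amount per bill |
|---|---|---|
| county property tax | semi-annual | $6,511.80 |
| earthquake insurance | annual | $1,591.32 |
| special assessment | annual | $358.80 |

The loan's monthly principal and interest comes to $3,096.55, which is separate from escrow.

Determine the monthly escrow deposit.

$1,247.81

County property tax: $6,511.80 × 2 = $13,023.60 annually
Earthquake insurance: $1,591.32 annually
Special assessment: $358.80 annually
Total per year = $13,023.60 + $1,591.32 + $358.80 = $14,973.72
Monthly = $14,973.72 ÷ 12 = $1,247.81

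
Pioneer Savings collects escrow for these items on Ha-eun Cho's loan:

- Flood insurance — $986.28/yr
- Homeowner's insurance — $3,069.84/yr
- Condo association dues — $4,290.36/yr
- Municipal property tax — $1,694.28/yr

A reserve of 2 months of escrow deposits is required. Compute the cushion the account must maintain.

$1,673.46

Flood insurance = $986.28
Homeowner's insurance = $3,069.84
Condo association dues = $4,290.36
Municipal property tax = $1,694.28
Combined annual = $10,040.76
Monthly = $10,040.76 ÷ 12 = $836.73
Cushion = 2 × $836.73 = $1,673.46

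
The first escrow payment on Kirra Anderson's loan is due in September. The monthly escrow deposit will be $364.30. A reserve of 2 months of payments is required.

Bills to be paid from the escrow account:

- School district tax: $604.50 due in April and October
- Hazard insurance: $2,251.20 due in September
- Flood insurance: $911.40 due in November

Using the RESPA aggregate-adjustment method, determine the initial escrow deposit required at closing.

$3,402.80

Cushion = 2 × $364.30 = $728.60
Trial balance (start $0, +$364.30 each month, − disbursements):
  Sep: +$364.30 − $2,251.20 → -$1,886.90
  Oct: +$364.30 − $604.50 → -$2,127.10
  Nov: +$364.30 − $911.40 → -$2,674.20
  Dec: +$364.30 → -$2,309.90
  Jan: +$364.30 → -$1,945.60
  Feb: +$364.30 → -$1,581.30
  Mar: +$364.30 → -$1,217.00
  Apr: +$364.30 − $604.50 → -$1,457.20
  May: +$364.30 → -$1,092.90
  Jun: +$364.30 → -$728.60
  Jul: +$364.30 → -$364.30
  Aug: +$364.30 → $0.00
Lowest trial balance = -$2,674.20 (Nov)
Initial deposit = cushion − low point = $728.60 − (-$2,674.20) = $3,402.80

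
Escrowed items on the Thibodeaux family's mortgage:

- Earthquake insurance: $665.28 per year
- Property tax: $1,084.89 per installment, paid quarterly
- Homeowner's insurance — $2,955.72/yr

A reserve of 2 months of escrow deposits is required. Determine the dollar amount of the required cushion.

$1,326.76

Earthquake insurance — $665.28
Property tax — $1,084.89 × 4 = $4,339.56
Homeowner's insurance — $2,955.72
Total annual escrow = $7,960.56
Per month = $7,960.56 / 12 = $663.38
Cushion = 2 × $663.38 = $1,326.76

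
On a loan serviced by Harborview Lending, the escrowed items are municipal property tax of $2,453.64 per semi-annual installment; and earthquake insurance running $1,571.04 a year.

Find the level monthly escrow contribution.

$539.86

Municipal property tax — $2,453.64 × 2 = $4,907.28 annually
Earthquake insurance — $1,571.04 annually
Yearly total = $6,478.32
Monthly escrow = $6,478.32 ÷ 12 = $539.86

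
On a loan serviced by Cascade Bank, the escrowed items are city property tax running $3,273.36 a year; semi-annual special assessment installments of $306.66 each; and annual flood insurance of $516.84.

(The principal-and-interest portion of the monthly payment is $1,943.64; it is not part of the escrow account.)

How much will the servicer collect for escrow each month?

City property tax: $3,273.36
Special assessment: $306.66 × 2 = $613.32
Flood insurance: $516.84
Yearly total = $3,273.36 + $613.32 + $516.84 = $4,403.52
Base monthly escrow = $4,403.52 ÷ 12 = $366.96

$366.96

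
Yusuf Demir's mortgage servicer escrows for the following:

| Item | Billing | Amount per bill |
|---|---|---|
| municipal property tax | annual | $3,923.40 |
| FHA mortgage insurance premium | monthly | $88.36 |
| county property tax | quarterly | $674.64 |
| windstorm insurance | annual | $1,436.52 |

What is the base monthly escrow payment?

Municipal property tax: $3,923.40 per year
FHA mortgage insurance premium: $88.36 × 12 = $1,060.32 per year
County property tax: $674.64 × 4 = $2,698.56 per year
Windstorm insurance: $1,436.52 per year
Total annual escrow = $9,118.80
Monthly = $9,118.80 ÷ 12 = $759.90

$759.90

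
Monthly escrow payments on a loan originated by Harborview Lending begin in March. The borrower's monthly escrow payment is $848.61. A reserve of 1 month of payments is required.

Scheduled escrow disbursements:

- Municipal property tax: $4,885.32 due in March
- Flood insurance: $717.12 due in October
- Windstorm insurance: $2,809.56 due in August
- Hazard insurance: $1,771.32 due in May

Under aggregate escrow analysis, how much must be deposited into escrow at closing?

$5,223.15

Cushion = 1 × $848.61 = $848.61
Trial balance (start $0, +$848.61 each month, − disbursements):
  Mar: +$848.61 − $4,885.32 → -$4,036.71
  Apr: +$848.61 → -$3,188.10
  May: +$848.61 − $1,771.32 → -$4,110.81
  Jun: +$848.61 → -$3,262.20
  Jul: +$848.61 → -$2,413.59
  Aug: +$848.61 − $2,809.56 → -$4,374.54
  Sep: +$848.61 → -$3,525.93
  Oct: +$848.61 − $717.12 → -$3,394.44
  Nov: +$848.61 → -$2,545.83
  Dec: +$848.61 → -$1,697.22
  Jan: +$848.61 → -$848.61
  Feb: +$848.61 → $0.00
Lowest trial balance = -$4,374.54 (Aug)
Initial deposit = cushion − low point = $848.61 − (-$4,374.54) = $5,223.15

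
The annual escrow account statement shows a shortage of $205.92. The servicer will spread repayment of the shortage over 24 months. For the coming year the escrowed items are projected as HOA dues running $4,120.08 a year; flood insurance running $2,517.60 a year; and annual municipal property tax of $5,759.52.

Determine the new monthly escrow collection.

$1,041.68

HOA dues: $4,120.08 annually
Flood insurance: $2,517.60 annually
Municipal property tax: $5,759.52 annually
Total per year = $4,120.08 + $2,517.60 + $5,759.52 = $12,397.20
Monthly escrow = $12,397.20 ÷ 12 = $1,033.10
Monthly shortage recovery: $205.92 / 24 = $8.58
New monthly escrow = $1,033.10 + $8.58 = $1,041.68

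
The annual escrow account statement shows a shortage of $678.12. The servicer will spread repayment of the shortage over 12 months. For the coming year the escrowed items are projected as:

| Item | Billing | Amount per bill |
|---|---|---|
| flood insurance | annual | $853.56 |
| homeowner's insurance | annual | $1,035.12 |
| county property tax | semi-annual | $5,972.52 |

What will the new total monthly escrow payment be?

$1,209.32

Flood insurance = $853.56 per year
Homeowner's insurance = $1,035.12 per year
County property tax = $5,972.52 × 2 = $11,945.04 per year
Total annual escrow = $13,833.72
Monthly escrow = $13,833.72 ÷ 12 = $1,152.81
Shortage per month = $678.12 ÷ 12 = $56.51
Adjusted monthly = $1,152.81 + $56.51 = $1,209.32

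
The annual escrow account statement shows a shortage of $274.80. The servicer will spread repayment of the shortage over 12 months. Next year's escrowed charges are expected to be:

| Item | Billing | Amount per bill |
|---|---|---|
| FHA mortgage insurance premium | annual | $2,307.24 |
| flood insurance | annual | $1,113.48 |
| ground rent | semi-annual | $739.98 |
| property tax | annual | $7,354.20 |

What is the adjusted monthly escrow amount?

FHA mortgage insurance premium = $2,307.24/yr
Flood insurance = $1,113.48/yr
Ground rent = $739.98 × 2 = $1,479.96/yr
Property tax = $7,354.20/yr
Annual escrow total = $2,307.24 + $1,113.48 + $1,479.96 + $7,354.20 = $12,254.88
Monthly = $12,254.88 / 12 = $1,021.24
Shortage per month = $274.80 / 12 = $22.90
New monthly escrow = $1,021.24 + $22.90 = $1,044.14

$1,044.14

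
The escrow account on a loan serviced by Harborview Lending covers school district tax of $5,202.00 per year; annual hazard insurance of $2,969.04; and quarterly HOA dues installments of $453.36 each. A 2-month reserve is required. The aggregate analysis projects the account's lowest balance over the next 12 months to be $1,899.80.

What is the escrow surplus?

$235.72

School district tax = $5,202.00 annually
Hazard insurance = $2,969.04 annually
HOA dues = $453.36 × 4 = $1,813.44 annually
Total per year = $5,202.00 + $2,969.04 + $1,813.44 = $9,984.48
Monthly = $9,984.48 / 12 = $832.04
Cushion = 2 × $832.04 = $1,664.08
Excess over cushion: $1,899.80 − $1,664.08 = $235.72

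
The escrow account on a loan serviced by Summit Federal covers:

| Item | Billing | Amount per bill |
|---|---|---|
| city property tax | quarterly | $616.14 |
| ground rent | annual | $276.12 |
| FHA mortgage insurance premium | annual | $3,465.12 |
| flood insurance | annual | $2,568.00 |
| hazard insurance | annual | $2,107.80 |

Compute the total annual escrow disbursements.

City property tax = $616.14 × 4 = $2,464.56 per year
Ground rent = $276.12 per year
FHA mortgage insurance premium = $3,465.12 per year
Flood insurance = $2,568.00 per year
Hazard insurance = $2,107.80 per year
Total per year = $2,464.56 + $276.12 + $3,465.12 + $2,568.00 + $2,107.80 = $10,881.60

$10,881.60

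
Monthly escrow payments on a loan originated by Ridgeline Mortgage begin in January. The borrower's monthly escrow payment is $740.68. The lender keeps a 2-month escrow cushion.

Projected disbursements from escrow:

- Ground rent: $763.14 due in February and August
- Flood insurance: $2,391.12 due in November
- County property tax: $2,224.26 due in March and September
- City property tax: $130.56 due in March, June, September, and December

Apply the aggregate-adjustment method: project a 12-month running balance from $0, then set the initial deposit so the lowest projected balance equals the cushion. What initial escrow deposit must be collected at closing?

Cushion = 2 × $740.68 = $1,481.36
Trial balance (start $0, +$740.68 each month, − disbursements):
  Jan: +$740.68 → $740.68
  Feb: +$740.68 − $763.14 → $718.22
  Mar: +$740.68 − $2,354.82 → -$895.92
  Apr: +$740.68 → -$155.24
  May: +$740.68 → $585.44
  Jun: +$740.68 − $130.56 → $1,195.56
  Jul: +$740.68 → $1,936.24
  Aug: +$740.68 − $763.14 → $1,913.78
  Sep: +$740.68 − $2,354.82 → $299.64
  Oct: +$740.68 → $1,040.32
  Nov: +$740.68 − $2,391.12 → -$610.12
  Dec: +$740.68 − $130.56 → $0.00
Lowest trial balance = -$895.92 (Mar)
Initial deposit = cushion − low point = $1,481.36 − (-$895.92) = $2,377.28

$2,377.28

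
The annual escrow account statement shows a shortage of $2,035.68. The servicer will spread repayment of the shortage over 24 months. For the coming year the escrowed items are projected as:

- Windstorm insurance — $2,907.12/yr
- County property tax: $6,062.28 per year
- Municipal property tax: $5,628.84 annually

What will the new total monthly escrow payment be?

$1,301.34

Windstorm insurance — $2,907.12 per year
County property tax — $6,062.28 per year
Municipal property tax — $5,628.84 per year
Annual escrow total = $14,598.24
Monthly = $14,598.24 ÷ 12 = $1,216.52
Shortage per month = $2,035.68 ÷ 24 = $84.82
Adjusted monthly = $1,216.52 + $84.82 = $1,301.34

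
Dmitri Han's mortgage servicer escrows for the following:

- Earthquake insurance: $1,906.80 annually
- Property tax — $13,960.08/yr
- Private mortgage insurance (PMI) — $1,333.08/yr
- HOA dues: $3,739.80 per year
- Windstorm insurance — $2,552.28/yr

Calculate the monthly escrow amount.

$1,957.67

Earthquake insurance = $1,906.80 annually
Property tax = $13,960.08 annually
Private mortgage insurance (PMI) = $1,333.08 annually
HOA dues = $3,739.80 annually
Windstorm insurance = $2,552.28 annually
Combined annual = $1,906.80 + $13,960.08 + $1,333.08 + $3,739.80 + $2,552.28 = $23,492.04
Monthly = $23,492.04 ÷ 12 = $1,957.67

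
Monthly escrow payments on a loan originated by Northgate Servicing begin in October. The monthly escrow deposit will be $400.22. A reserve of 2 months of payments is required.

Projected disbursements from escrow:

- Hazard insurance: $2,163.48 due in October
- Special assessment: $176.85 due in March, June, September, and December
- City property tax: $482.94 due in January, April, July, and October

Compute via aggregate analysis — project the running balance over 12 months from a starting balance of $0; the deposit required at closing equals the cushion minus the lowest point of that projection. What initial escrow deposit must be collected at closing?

Cushion = 2 × $400.22 = $800.44
Trial balance (start $0, +$400.22 each month, − disbursements):
  Oct: +$400.22 − $2,646.42 → -$2,246.20
  Nov: +$400.22 → -$1,845.98
  Dec: +$400.22 − $176.85 → -$1,622.61
  Jan: +$400.22 − $482.94 → -$1,705.33
  Feb: +$400.22 → -$1,305.11
  Mar: +$400.22 − $176.85 → -$1,081.74
  Apr: +$400.22 − $482.94 → -$1,164.46
  May: +$400.22 → -$764.24
  Jun: +$400.22 − $176.85 → -$540.87
  Jul: +$400.22 − $482.94 → -$623.59
  Aug: +$400.22 → -$223.37
  Sep: +$400.22 − $176.85 → $0.00
Lowest trial balance = -$2,246.20 (Oct)
Initial deposit = cushion − low point = $800.44 − (-$2,246.20) = $3,046.64

$3,046.64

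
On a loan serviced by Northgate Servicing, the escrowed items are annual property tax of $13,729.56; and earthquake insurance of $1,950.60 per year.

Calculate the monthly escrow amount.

$1,306.68

Property tax: $13,729.56/yr
Earthquake insurance: $1,950.60/yr
Annual escrow total = $13,729.56 + $1,950.60 = $15,680.16
Base monthly escrow = $15,680.16 ÷ 12 = $1,306.68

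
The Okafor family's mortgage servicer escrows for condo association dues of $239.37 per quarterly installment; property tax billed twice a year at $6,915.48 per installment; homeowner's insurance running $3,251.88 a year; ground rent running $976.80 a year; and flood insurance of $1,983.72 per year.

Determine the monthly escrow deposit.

$1,750.07

Condo association dues — $239.37 × 4 = $957.48 annually
Property tax — $6,915.48 × 2 = $13,830.96 annually
Homeowner's insurance — $3,251.88 annually
Ground rent — $976.80 annually
Flood insurance — $1,983.72 annually
Total annual escrow = $21,000.84
Base monthly escrow = $21,000.84 ÷ 12 = $1,750.07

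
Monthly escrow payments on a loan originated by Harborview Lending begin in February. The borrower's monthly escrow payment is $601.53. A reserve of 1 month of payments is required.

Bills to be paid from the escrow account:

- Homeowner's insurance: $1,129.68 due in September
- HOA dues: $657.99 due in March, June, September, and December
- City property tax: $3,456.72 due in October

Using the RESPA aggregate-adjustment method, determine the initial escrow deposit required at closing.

$1,748.13

Cushion = 1 × $601.53 = $601.53
Trial balance (start $0, +$601.53 each month, − disbursements):
  Feb: +$601.53 → $601.53
  Mar: +$601.53 − $657.99 → $545.07
  Apr: +$601.53 → $1,146.60
  May: +$601.53 → $1,748.13
  Jun: +$601.53 − $657.99 → $1,691.67
  Jul: +$601.53 → $2,293.20
  Aug: +$601.53 → $2,894.73
  Sep: +$601.53 − $1,787.67 → $1,708.59
  Oct: +$601.53 − $3,456.72 → -$1,146.60
  Nov: +$601.53 → -$545.07
  Dec: +$601.53 − $657.99 → -$601.53
  Jan: +$601.53 → $0.00
Lowest trial balance = -$1,146.60 (Oct)
Initial deposit = cushion − low point = $601.53 − (-$1,146.60) = $1,748.13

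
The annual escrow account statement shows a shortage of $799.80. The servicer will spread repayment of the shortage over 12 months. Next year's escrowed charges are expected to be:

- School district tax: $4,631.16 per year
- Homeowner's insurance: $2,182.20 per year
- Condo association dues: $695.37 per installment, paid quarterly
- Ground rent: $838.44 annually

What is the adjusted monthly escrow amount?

$936.09

School district tax = $4,631.16 annually
Homeowner's insurance = $2,182.20 annually
Condo association dues = $695.37 × 4 = $2,781.48 annually
Ground rent = $838.44 annually
Combined annual = $4,631.16 + $2,182.20 + $2,781.48 + $838.44 = $10,433.28
Monthly = $10,433.28 ÷ 12 = $869.44
Shortage spread = $799.80 ÷ 12 = $66.65/mo
New monthly escrow = $869.44 + $66.65 = $936.09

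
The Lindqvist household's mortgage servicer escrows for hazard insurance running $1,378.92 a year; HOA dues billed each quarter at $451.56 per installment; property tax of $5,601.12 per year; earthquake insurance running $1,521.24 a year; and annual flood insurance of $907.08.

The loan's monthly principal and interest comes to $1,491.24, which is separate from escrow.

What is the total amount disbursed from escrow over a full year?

$11,214.60

Hazard insurance: $1,378.92/yr
HOA dues: $451.56 × 4 = $1,806.24/yr
Property tax: $5,601.12/yr
Earthquake insurance: $1,521.24/yr
Flood insurance: $907.08/yr
Total annual escrow = $11,214.60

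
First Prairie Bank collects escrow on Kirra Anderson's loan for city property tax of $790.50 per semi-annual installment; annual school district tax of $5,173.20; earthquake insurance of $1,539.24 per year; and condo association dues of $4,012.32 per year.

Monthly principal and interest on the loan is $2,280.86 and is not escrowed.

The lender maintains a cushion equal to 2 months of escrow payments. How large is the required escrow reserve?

City property tax = $790.50 × 2 = $1,581.00 annually
School district tax = $5,173.20 annually
Earthquake insurance = $1,539.24 annually
Condo association dues = $4,012.32 annually
Total annual escrow = $12,305.76
Monthly escrow = $12,305.76 ÷ 12 = $1,025.48
Cushion = 2 × $1,025.48 = $2,050.96

$2,050.96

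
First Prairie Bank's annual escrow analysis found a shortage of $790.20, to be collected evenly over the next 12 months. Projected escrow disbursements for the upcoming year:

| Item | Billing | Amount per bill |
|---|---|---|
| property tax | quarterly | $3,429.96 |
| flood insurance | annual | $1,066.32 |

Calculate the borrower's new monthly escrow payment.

Property tax — $3,429.96 × 4 = $13,719.84/yr
Flood insurance — $1,066.32/yr
Total annual escrow = $13,719.84 + $1,066.32 = $14,786.16
Monthly escrow = $14,786.16 / 12 = $1,232.18
Shortage per month = $790.20 ÷ 12 = $65.85
Adjusted monthly = $1,232.18 + $65.85 = $1,298.03

$1,298.03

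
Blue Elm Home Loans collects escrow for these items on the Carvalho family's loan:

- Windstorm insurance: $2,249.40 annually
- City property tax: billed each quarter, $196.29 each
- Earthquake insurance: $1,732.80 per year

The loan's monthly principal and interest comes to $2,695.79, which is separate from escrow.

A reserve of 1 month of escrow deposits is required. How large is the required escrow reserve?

$397.28

Windstorm insurance — $2,249.40/yr
City property tax — $196.29 × 4 = $785.16/yr
Earthquake insurance — $1,732.80/yr
Total per year = $2,249.40 + $785.16 + $1,732.80 = $4,767.36
Monthly escrow = $4,767.36 ÷ 12 = $397.28
Required cushion = 1 × $397.28 = $397.28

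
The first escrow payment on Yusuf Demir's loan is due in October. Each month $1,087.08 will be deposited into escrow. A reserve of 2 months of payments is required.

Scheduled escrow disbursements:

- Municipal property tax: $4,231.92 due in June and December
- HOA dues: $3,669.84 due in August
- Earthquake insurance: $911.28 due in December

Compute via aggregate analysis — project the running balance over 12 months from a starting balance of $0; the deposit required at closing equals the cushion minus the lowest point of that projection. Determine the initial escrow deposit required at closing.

Cushion = 2 × $1,087.08 = $2,174.16
Trial balance (start $0, +$1,087.08 each month, − disbursements):
  Oct: +$1,087.08 → $1,087.08
  Nov: +$1,087.08 → $2,174.16
  Dec: +$1,087.08 − $5,143.20 → -$1,881.96
  Jan: +$1,087.08 → -$794.88
  Feb: +$1,087.08 → $292.20
  Mar: +$1,087.08 → $1,379.28
  Apr: +$1,087.08 → $2,466.36
  May: +$1,087.08 → $3,553.44
  Jun: +$1,087.08 − $4,231.92 → $408.60
  Jul: +$1,087.08 → $1,495.68
  Aug: +$1,087.08 − $3,669.84 → -$1,087.08
  Sep: +$1,087.08 → $0.00
Lowest trial balance = -$1,881.96 (Dec)
Initial deposit = cushion − low point = $2,174.16 − (-$1,881.96) = $4,056.12

$4,056.12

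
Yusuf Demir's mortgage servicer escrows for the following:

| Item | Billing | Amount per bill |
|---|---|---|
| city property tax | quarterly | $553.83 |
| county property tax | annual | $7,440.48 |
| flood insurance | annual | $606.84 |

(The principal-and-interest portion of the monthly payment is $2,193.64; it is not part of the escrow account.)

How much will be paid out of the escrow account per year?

City property tax = $553.83 × 4 = $2,215.32 per year
County property tax = $7,440.48 per year
Flood insurance = $606.84 per year
Yearly total = $10,262.64

$10,262.64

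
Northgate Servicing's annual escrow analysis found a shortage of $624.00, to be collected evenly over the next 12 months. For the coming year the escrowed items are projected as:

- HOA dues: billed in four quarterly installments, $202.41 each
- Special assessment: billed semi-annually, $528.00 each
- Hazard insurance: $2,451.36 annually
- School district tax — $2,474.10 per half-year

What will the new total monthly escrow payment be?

$824.10

HOA dues: $202.41 × 4 = $809.64/yr
Special assessment: $528.00 × 2 = $1,056.00/yr
Hazard insurance: $2,451.36/yr
School district tax: $2,474.10 × 2 = $4,948.20/yr
Yearly total = $9,265.20
Base monthly escrow = $9,265.20 / 12 = $772.10
Shortage spread = $624.00 ÷ 12 = $52.00/mo
New monthly escrow = $772.10 + $52.00 = $824.10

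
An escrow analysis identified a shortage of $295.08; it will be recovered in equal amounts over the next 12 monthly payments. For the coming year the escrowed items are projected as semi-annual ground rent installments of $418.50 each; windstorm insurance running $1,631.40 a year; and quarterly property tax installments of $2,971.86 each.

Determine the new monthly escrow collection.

Ground rent — $418.50 × 2 = $837.00
Windstorm insurance — $1,631.40
Property tax — $2,971.86 × 4 = $11,887.44
Yearly total = $14,355.84
Per month = $14,355.84 ÷ 12 = $1,196.32
Monthly shortage recovery: $295.08 ÷ 12 = $24.59
New monthly escrow = $1,196.32 + $24.59 = $1,220.91

$1,220.91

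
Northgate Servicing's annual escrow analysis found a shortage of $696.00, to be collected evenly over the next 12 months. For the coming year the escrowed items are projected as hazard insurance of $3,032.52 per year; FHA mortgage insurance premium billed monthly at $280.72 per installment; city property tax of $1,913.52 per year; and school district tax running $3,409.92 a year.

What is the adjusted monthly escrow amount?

$1,035.05

Hazard insurance = $3,032.52 annually
FHA mortgage insurance premium = $280.72 × 12 = $3,368.64 annually
City property tax = $1,913.52 annually
School district tax = $3,409.92 annually
Annual escrow total = $3,032.52 + $3,368.64 + $1,913.52 + $3,409.92 = $11,724.60
Monthly escrow = $11,724.60 / 12 = $977.05
Monthly shortage recovery: $696.00 ÷ 12 = $58.00
Adjusted monthly = $977.05 + $58.00 = $1,035.05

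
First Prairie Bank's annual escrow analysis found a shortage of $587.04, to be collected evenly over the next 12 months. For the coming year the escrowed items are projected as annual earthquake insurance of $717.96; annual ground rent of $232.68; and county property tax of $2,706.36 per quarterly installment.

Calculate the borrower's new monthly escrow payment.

$1,030.26

Earthquake insurance = $717.96
Ground rent = $232.68
County property tax = $2,706.36 × 4 = $10,825.44
Annual escrow total = $11,776.08
Per month = $11,776.08 / 12 = $981.34
Monthly shortage recovery: $587.04 / 12 = $48.92
Adjusted monthly = $981.34 + $48.92 = $1,030.26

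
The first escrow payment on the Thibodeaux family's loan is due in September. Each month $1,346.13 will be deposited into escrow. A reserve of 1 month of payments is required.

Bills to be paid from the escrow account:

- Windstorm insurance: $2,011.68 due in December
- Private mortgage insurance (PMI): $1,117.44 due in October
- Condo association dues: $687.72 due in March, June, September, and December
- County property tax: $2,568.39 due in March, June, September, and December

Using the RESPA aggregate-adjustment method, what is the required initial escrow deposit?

$5,602.95

Cushion = 1 × $1,346.13 = $1,346.13
Trial balance (start $0, +$1,346.13 each month, − disbursements):
  Sep: +$1,346.13 − $3,256.11 → -$1,909.98
  Oct: +$1,346.13 − $1,117.44 → -$1,681.29
  Nov: +$1,346.13 → -$335.16
  Dec: +$1,346.13 − $5,267.79 → -$4,256.82
  Jan: +$1,346.13 → -$2,910.69
  Feb: +$1,346.13 → -$1,564.56
  Mar: +$1,346.13 − $3,256.11 → -$3,474.54
  Apr: +$1,346.13 → -$2,128.41
  May: +$1,346.13 → -$782.28
  Jun: +$1,346.13 − $3,256.11 → -$2,692.26
  Jul: +$1,346.13 → -$1,346.13
  Aug: +$1,346.13 → $0.00
Lowest trial balance = -$4,256.82 (Dec)
Initial deposit = cushion − low point = $1,346.13 − (-$4,256.82) = $5,602.95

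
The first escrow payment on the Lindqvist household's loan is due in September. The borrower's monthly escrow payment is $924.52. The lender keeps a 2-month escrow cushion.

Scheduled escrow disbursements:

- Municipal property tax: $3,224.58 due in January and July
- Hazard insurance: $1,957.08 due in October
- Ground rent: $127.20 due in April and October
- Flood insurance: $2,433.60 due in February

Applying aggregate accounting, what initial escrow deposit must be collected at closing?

$4,044.38

Cushion = 2 × $924.52 = $1,849.04
Trial balance (start $0, +$924.52 each month, − disbursements):
  Sep: +$924.52 → $924.52
  Oct: +$924.52 − $2,084.28 → -$235.24
  Nov: +$924.52 → $689.28
  Dec: +$924.52 → $1,613.80
  Jan: +$924.52 − $3,224.58 → -$686.26
  Feb: +$924.52 − $2,433.60 → -$2,195.34
  Mar: +$924.52 → -$1,270.82
  Apr: +$924.52 − $127.20 → -$473.50
  May: +$924.52 → $451.02
  Jun: +$924.52 → $1,375.54
  Jul: +$924.52 − $3,224.58 → -$924.52
  Aug: +$924.52 → $0.00
Lowest trial balance = -$2,195.34 (Feb)
Initial deposit = cushion − low point = $1,849.04 − (-$2,195.34) = $4,044.38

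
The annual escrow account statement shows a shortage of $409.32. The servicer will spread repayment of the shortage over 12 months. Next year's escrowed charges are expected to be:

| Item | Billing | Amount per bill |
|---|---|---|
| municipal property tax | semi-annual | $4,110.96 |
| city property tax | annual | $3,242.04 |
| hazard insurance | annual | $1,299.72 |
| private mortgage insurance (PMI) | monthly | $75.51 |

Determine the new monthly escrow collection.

Municipal property tax: $4,110.96 × 2 = $8,221.92/yr
City property tax: $3,242.04/yr
Hazard insurance: $1,299.72/yr
Private mortgage insurance (PMI): $75.51 × 12 = $906.12/yr
Total per year = $8,221.92 + $3,242.04 + $1,299.72 + $906.12 = $13,669.80
Base monthly escrow = $13,669.80 ÷ 12 = $1,139.15
Shortage spread = $409.32 ÷ 12 = $34.11/mo
Adjusted monthly = $1,139.15 + $34.11 = $1,173.26

$1,173.26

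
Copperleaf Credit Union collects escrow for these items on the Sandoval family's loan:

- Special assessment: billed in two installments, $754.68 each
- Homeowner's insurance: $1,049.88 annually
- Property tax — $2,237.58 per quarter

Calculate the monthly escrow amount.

Special assessment: $754.68 × 2 = $1,509.36 per year
Homeowner's insurance: $1,049.88 per year
Property tax: $2,237.58 × 4 = $8,950.32 per year
Annual escrow total = $11,509.56
Base monthly escrow = $11,509.56 ÷ 12 = $959.13

$959.13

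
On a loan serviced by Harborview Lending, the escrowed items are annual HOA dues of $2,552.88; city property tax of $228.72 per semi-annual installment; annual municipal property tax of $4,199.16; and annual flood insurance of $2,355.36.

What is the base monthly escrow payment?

$797.07

HOA dues = $2,552.88
City property tax = $228.72 × 2 = $457.44
Municipal property tax = $4,199.16
Flood insurance = $2,355.36
Annual escrow total = $2,552.88 + $457.44 + $4,199.16 + $2,355.36 = $9,564.84
Base monthly escrow = $9,564.84 ÷ 12 = $797.07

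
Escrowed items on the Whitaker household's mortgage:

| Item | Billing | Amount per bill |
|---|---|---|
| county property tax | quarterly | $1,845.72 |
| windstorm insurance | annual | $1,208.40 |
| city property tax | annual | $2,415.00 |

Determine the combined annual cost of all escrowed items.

$11,006.28

County property tax — $1,845.72 × 4 = $7,382.88
Windstorm insurance — $1,208.40
City property tax — $2,415.00
Annual escrow total = $7,382.88 + $1,208.40 + $2,415.00 = $11,006.28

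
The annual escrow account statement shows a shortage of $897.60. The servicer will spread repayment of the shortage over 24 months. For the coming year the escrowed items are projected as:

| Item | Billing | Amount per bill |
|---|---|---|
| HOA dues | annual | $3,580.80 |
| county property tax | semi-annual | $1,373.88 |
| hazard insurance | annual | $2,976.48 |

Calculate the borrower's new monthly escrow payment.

$812.82

HOA dues: $3,580.80/yr
County property tax: $1,373.88 × 2 = $2,747.76/yr
Hazard insurance: $2,976.48/yr
Total per year = $3,580.80 + $2,747.76 + $2,976.48 = $9,305.04
Per month = $9,305.04 ÷ 12 = $775.42
Shortage per month = $897.60 / 24 = $37.40
Adjusted monthly = $775.42 + $37.40 = $812.82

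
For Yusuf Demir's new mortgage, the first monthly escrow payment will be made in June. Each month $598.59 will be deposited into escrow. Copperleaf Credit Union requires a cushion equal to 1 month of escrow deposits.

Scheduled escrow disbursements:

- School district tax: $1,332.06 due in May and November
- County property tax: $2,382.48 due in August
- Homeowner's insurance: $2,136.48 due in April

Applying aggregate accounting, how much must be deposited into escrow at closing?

$1,185.30

Cushion = 1 × $598.59 = $598.59
Trial balance (start $0, +$598.59 each month, − disbursements):
  Jun: +$598.59 → $598.59
  Jul: +$598.59 → $1,197.18
  Aug: +$598.59 − $2,382.48 → -$586.71
  Sep: +$598.59 → $11.88
  Oct: +$598.59 → $610.47
  Nov: +$598.59 − $1,332.06 → -$123.00
  Dec: +$598.59 → $475.59
  Jan: +$598.59 → $1,074.18
  Feb: +$598.59 → $1,672.77
  Mar: +$598.59 → $2,271.36
  Apr: +$598.59 − $2,136.48 → $733.47
  May: +$598.59 − $1,332.06 → $0.00
Lowest trial balance = -$586.71 (Aug)
Initial deposit = cushion − low point = $598.59 − (-$586.71) = $1,185.30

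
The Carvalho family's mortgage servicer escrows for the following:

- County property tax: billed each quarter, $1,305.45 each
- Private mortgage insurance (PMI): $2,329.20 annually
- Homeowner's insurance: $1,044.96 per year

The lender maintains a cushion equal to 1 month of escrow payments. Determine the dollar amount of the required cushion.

$716.33

County property tax = $1,305.45 × 4 = $5,221.80
Private mortgage insurance (PMI) = $2,329.20
Homeowner's insurance = $1,044.96
Total annual escrow = $5,221.80 + $2,329.20 + $1,044.96 = $8,595.96
Monthly escrow = $8,595.96 / 12 = $716.33
Cushion = 1 × $716.33 = $716.33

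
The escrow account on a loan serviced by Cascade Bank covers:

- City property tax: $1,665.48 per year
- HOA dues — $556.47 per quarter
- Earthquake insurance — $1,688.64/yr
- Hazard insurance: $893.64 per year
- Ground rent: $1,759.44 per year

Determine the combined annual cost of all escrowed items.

$8,233.08

City property tax = $1,665.48
HOA dues = $556.47 × 4 = $2,225.88
Earthquake insurance = $1,688.64
Hazard insurance = $893.64
Ground rent = $1,759.44
Total per year = $8,233.08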